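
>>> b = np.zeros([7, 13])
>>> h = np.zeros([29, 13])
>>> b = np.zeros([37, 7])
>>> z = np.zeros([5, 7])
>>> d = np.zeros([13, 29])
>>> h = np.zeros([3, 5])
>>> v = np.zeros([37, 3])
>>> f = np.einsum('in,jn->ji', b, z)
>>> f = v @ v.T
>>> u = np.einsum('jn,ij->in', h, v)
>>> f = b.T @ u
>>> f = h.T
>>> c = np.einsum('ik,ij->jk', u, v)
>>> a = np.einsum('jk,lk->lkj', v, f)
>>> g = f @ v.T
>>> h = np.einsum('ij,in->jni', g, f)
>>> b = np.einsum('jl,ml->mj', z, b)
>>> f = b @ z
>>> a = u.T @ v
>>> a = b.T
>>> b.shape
(37, 5)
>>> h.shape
(37, 3, 5)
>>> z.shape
(5, 7)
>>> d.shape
(13, 29)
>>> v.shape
(37, 3)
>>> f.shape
(37, 7)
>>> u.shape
(37, 5)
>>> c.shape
(3, 5)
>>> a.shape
(5, 37)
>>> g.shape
(5, 37)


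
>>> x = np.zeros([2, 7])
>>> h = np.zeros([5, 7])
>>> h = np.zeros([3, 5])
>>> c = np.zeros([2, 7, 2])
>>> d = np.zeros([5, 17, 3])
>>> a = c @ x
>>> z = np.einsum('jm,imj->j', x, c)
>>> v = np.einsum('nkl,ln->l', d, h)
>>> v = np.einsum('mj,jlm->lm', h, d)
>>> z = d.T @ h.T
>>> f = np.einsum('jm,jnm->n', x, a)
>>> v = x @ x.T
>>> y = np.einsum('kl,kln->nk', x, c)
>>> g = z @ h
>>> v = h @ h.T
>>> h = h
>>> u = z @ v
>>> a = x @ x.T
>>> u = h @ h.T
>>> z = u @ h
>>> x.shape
(2, 7)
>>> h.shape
(3, 5)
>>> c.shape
(2, 7, 2)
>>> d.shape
(5, 17, 3)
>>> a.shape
(2, 2)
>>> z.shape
(3, 5)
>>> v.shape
(3, 3)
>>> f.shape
(7,)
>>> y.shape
(2, 2)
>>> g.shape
(3, 17, 5)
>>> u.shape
(3, 3)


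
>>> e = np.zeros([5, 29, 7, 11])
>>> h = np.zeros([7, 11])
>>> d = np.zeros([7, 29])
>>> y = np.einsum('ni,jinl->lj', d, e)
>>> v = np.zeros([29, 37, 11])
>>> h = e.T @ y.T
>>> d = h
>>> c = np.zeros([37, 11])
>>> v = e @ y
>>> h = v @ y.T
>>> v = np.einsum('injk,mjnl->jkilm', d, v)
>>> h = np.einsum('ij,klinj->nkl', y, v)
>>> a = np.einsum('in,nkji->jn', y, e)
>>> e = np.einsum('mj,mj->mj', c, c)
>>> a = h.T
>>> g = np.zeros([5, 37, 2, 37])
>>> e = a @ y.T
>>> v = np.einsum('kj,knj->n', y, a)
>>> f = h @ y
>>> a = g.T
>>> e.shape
(11, 29, 11)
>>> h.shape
(5, 29, 11)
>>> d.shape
(11, 7, 29, 11)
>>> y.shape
(11, 5)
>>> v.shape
(29,)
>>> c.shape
(37, 11)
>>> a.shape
(37, 2, 37, 5)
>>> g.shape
(5, 37, 2, 37)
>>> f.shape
(5, 29, 5)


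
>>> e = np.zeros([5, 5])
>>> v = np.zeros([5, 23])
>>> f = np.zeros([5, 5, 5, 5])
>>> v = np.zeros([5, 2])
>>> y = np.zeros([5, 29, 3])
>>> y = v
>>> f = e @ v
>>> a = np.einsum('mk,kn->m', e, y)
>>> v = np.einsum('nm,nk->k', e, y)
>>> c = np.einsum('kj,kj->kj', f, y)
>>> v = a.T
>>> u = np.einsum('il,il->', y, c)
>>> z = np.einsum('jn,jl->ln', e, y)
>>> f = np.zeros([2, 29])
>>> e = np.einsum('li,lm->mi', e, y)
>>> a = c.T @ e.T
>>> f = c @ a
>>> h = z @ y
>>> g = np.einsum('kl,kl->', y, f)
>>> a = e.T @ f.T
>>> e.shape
(2, 5)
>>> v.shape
(5,)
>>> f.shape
(5, 2)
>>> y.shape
(5, 2)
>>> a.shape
(5, 5)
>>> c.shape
(5, 2)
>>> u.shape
()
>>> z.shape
(2, 5)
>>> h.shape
(2, 2)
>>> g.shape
()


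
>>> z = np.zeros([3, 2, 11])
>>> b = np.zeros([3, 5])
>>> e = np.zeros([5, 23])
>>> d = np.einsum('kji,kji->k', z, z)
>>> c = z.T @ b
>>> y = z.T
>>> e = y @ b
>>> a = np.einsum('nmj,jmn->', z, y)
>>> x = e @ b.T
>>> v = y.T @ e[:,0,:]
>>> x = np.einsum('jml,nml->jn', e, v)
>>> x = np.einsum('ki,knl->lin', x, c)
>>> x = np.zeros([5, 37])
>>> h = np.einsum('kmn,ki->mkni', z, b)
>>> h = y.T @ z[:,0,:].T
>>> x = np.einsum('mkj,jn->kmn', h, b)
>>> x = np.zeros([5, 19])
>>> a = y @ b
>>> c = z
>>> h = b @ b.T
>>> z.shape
(3, 2, 11)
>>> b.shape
(3, 5)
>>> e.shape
(11, 2, 5)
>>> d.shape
(3,)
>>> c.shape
(3, 2, 11)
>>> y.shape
(11, 2, 3)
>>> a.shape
(11, 2, 5)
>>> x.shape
(5, 19)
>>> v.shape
(3, 2, 5)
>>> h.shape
(3, 3)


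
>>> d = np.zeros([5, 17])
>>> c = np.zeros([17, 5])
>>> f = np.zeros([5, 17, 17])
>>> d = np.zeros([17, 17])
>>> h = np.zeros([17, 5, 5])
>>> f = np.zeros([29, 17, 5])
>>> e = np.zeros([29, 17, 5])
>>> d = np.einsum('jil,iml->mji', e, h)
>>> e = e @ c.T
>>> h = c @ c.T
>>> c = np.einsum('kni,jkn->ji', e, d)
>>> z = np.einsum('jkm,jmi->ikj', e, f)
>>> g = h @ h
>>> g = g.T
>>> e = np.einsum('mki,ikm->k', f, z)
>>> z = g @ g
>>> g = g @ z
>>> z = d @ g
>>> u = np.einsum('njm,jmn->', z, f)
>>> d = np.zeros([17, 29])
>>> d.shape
(17, 29)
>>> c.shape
(5, 17)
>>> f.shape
(29, 17, 5)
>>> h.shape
(17, 17)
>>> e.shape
(17,)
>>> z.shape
(5, 29, 17)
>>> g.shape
(17, 17)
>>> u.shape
()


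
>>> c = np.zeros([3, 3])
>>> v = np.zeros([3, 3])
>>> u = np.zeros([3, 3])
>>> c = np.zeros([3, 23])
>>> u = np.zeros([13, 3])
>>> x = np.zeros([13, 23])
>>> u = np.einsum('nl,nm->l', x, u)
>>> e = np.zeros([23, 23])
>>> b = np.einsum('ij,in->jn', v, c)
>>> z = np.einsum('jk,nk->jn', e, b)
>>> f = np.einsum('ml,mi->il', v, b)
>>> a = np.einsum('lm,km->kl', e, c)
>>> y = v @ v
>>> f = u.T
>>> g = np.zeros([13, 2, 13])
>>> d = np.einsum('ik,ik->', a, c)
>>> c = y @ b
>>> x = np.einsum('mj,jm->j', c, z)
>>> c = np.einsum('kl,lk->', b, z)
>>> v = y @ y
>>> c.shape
()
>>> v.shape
(3, 3)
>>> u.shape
(23,)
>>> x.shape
(23,)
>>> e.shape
(23, 23)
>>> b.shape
(3, 23)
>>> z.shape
(23, 3)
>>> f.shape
(23,)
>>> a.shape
(3, 23)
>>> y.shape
(3, 3)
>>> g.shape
(13, 2, 13)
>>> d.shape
()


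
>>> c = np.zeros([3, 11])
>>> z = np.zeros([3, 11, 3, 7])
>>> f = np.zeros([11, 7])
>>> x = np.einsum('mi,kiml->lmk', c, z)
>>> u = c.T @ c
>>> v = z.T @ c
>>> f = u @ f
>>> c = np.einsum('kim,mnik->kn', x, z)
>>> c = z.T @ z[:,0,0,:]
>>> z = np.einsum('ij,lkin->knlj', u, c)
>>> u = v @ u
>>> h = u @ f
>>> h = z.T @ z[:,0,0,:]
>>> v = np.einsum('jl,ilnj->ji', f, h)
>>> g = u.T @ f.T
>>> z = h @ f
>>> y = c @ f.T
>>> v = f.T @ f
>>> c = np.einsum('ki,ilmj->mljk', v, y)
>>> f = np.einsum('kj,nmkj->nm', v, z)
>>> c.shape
(11, 3, 11, 7)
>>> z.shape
(11, 7, 7, 7)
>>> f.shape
(11, 7)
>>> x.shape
(7, 3, 3)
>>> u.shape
(7, 3, 11, 11)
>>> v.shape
(7, 7)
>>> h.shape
(11, 7, 7, 11)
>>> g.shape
(11, 11, 3, 11)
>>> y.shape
(7, 3, 11, 11)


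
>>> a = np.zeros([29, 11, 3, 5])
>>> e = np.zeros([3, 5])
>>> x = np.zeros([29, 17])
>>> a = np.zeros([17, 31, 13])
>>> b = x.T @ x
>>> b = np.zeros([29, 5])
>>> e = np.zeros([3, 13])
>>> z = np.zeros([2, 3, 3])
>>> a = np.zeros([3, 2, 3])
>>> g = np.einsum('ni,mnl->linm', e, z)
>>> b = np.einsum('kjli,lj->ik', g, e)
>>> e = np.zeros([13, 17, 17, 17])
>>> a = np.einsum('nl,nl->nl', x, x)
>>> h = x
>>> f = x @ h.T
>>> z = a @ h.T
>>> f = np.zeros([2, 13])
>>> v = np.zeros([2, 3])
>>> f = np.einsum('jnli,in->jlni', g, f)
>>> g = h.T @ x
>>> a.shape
(29, 17)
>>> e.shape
(13, 17, 17, 17)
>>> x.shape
(29, 17)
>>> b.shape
(2, 3)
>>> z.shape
(29, 29)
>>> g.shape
(17, 17)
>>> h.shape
(29, 17)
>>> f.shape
(3, 3, 13, 2)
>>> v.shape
(2, 3)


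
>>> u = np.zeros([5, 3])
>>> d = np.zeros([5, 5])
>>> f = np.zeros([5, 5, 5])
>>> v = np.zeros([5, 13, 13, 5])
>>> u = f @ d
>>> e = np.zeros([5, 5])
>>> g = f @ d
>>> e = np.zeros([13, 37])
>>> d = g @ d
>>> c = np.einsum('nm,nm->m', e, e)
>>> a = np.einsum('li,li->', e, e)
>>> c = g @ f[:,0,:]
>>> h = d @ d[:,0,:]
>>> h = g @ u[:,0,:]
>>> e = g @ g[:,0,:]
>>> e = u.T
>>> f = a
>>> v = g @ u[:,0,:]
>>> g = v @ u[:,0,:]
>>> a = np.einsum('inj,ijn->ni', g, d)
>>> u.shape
(5, 5, 5)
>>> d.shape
(5, 5, 5)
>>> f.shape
()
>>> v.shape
(5, 5, 5)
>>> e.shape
(5, 5, 5)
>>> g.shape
(5, 5, 5)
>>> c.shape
(5, 5, 5)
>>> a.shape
(5, 5)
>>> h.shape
(5, 5, 5)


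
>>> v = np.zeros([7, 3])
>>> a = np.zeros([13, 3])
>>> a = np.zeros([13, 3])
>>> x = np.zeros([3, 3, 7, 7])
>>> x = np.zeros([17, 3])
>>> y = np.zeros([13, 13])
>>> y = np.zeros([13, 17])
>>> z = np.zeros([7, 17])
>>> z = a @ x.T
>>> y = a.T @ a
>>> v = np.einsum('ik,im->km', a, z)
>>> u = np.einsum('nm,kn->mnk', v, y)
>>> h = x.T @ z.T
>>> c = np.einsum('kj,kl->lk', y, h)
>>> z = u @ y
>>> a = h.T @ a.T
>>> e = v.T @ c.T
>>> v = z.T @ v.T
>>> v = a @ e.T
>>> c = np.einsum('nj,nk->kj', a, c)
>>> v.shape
(13, 17)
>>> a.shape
(13, 13)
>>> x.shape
(17, 3)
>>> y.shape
(3, 3)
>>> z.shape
(17, 3, 3)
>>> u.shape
(17, 3, 3)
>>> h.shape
(3, 13)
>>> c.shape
(3, 13)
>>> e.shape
(17, 13)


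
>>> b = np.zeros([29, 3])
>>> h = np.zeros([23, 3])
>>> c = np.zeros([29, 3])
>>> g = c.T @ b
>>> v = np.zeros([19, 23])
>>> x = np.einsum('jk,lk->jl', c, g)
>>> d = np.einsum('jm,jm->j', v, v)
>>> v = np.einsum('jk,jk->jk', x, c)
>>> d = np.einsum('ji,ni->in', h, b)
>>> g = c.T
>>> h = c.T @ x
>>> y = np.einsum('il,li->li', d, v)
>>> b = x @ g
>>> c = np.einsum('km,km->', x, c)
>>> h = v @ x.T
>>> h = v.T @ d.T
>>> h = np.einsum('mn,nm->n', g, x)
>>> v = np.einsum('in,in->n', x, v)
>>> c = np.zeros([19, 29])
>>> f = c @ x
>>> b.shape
(29, 29)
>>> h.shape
(29,)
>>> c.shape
(19, 29)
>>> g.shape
(3, 29)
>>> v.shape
(3,)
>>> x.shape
(29, 3)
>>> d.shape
(3, 29)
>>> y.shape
(29, 3)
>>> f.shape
(19, 3)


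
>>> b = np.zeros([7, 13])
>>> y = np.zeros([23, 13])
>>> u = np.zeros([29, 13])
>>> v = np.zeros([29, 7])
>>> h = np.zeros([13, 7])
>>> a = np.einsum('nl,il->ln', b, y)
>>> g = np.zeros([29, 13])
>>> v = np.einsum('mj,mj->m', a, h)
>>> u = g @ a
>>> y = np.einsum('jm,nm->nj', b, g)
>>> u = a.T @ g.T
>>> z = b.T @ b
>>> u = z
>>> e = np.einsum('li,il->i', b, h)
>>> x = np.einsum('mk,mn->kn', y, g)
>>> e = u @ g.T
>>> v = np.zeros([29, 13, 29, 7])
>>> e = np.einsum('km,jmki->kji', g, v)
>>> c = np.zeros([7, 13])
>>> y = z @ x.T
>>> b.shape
(7, 13)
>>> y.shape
(13, 7)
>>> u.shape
(13, 13)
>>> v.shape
(29, 13, 29, 7)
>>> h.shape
(13, 7)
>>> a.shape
(13, 7)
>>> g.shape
(29, 13)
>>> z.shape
(13, 13)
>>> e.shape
(29, 29, 7)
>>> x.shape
(7, 13)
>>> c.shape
(7, 13)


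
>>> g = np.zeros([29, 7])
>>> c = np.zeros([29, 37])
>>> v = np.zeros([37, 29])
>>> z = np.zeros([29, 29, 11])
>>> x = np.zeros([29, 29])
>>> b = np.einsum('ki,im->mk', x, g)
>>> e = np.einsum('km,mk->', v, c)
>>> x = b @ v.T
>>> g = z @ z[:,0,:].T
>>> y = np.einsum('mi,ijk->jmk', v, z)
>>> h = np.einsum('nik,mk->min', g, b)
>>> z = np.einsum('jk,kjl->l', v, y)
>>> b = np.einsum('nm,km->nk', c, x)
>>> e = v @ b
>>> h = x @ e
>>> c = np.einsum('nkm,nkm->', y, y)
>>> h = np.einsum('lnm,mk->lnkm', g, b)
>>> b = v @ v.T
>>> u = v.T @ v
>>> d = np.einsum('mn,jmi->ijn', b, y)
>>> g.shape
(29, 29, 29)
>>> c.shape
()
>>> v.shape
(37, 29)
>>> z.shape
(11,)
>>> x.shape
(7, 37)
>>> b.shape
(37, 37)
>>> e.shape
(37, 7)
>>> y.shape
(29, 37, 11)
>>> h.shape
(29, 29, 7, 29)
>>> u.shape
(29, 29)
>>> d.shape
(11, 29, 37)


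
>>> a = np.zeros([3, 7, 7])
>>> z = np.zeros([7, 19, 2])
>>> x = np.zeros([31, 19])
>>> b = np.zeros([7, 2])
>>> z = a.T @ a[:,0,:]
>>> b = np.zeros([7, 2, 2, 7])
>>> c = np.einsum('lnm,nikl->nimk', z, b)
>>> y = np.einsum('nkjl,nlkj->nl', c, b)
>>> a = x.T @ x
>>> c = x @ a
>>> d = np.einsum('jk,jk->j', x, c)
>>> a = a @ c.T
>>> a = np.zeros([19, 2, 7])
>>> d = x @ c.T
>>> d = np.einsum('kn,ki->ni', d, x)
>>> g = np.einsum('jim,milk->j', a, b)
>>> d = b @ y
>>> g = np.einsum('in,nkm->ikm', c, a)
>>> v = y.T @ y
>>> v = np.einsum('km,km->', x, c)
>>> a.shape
(19, 2, 7)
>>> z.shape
(7, 7, 7)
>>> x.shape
(31, 19)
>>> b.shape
(7, 2, 2, 7)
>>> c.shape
(31, 19)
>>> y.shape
(7, 2)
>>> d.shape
(7, 2, 2, 2)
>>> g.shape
(31, 2, 7)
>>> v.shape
()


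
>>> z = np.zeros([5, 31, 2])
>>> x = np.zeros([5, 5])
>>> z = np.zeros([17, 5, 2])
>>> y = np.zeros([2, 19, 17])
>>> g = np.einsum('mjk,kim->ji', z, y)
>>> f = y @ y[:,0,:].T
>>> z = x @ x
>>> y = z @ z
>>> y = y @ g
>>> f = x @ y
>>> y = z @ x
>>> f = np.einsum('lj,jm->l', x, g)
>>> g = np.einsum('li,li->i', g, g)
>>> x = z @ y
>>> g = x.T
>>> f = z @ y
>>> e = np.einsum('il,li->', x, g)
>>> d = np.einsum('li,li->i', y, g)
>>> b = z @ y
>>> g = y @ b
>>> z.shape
(5, 5)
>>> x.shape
(5, 5)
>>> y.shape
(5, 5)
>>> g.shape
(5, 5)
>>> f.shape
(5, 5)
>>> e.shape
()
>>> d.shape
(5,)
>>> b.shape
(5, 5)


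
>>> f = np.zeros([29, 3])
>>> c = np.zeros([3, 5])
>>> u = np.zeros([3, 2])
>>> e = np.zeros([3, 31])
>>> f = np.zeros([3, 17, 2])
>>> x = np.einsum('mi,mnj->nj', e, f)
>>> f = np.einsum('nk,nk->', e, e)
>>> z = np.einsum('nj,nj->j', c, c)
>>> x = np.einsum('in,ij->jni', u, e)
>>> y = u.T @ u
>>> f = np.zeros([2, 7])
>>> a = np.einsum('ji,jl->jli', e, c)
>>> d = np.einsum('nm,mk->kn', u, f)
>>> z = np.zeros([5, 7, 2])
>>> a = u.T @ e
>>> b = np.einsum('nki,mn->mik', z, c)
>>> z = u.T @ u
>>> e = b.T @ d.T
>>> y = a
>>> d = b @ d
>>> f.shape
(2, 7)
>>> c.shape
(3, 5)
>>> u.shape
(3, 2)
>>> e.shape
(7, 2, 7)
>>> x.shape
(31, 2, 3)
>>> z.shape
(2, 2)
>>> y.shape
(2, 31)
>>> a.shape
(2, 31)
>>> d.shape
(3, 2, 3)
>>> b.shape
(3, 2, 7)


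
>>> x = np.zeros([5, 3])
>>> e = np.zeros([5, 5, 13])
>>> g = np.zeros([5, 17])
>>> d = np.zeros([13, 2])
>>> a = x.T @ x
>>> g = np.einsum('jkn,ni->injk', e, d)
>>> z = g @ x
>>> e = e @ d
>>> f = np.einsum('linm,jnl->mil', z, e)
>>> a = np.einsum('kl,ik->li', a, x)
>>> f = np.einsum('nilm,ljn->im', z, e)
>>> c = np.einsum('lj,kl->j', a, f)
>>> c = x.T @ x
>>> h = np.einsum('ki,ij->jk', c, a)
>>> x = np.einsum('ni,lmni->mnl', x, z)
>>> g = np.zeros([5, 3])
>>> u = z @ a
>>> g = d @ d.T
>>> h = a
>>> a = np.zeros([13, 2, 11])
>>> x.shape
(13, 5, 2)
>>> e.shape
(5, 5, 2)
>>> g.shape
(13, 13)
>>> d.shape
(13, 2)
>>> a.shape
(13, 2, 11)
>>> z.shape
(2, 13, 5, 3)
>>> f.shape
(13, 3)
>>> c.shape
(3, 3)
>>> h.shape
(3, 5)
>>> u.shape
(2, 13, 5, 5)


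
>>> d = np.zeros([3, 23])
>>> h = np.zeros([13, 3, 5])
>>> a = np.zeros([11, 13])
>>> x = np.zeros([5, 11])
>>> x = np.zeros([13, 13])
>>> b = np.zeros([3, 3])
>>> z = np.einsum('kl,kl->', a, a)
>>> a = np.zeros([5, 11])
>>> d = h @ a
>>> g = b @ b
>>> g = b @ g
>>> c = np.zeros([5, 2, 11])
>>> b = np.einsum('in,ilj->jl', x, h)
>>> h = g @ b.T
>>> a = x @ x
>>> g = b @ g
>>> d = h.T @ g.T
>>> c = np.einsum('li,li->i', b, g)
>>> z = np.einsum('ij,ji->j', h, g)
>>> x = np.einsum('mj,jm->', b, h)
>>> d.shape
(5, 5)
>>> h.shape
(3, 5)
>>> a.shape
(13, 13)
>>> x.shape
()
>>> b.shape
(5, 3)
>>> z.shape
(5,)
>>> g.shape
(5, 3)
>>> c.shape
(3,)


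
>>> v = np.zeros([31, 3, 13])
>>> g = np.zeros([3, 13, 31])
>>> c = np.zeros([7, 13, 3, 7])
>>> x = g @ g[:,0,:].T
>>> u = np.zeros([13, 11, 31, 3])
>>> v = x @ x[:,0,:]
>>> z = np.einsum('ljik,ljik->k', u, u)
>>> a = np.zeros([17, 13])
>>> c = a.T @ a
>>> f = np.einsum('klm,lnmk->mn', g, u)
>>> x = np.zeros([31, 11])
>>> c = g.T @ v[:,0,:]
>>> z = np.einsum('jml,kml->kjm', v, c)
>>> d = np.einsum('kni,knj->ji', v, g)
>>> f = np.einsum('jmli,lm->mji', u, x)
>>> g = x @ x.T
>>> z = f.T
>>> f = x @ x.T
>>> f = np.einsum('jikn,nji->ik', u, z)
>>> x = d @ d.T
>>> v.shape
(3, 13, 3)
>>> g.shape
(31, 31)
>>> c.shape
(31, 13, 3)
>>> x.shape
(31, 31)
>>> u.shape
(13, 11, 31, 3)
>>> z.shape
(3, 13, 11)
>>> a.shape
(17, 13)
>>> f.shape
(11, 31)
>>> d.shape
(31, 3)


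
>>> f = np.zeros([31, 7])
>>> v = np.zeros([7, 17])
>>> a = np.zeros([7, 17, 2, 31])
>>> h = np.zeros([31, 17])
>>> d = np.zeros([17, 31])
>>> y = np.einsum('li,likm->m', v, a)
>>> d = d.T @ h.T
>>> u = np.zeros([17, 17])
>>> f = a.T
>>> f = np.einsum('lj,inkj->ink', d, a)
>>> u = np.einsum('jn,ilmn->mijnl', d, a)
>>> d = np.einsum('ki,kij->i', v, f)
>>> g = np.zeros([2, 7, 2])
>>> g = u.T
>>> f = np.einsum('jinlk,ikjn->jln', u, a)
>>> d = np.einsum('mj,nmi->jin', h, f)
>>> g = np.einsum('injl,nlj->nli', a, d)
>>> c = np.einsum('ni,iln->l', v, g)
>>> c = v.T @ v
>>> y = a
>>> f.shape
(2, 31, 31)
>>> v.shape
(7, 17)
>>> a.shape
(7, 17, 2, 31)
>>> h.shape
(31, 17)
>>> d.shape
(17, 31, 2)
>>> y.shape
(7, 17, 2, 31)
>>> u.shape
(2, 7, 31, 31, 17)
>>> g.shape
(17, 31, 7)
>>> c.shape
(17, 17)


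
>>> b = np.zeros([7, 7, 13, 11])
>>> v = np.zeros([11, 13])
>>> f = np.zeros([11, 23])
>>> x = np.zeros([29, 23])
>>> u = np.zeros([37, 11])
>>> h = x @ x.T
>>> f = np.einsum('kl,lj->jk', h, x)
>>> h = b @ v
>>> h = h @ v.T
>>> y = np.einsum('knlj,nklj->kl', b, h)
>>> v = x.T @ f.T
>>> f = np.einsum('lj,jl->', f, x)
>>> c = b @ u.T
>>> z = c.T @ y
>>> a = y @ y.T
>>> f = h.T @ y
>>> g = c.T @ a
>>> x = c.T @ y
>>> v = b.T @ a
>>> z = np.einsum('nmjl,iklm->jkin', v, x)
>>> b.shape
(7, 7, 13, 11)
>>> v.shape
(11, 13, 7, 7)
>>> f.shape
(11, 13, 7, 13)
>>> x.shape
(37, 13, 7, 13)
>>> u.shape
(37, 11)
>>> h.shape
(7, 7, 13, 11)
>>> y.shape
(7, 13)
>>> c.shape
(7, 7, 13, 37)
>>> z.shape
(7, 13, 37, 11)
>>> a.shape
(7, 7)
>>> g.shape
(37, 13, 7, 7)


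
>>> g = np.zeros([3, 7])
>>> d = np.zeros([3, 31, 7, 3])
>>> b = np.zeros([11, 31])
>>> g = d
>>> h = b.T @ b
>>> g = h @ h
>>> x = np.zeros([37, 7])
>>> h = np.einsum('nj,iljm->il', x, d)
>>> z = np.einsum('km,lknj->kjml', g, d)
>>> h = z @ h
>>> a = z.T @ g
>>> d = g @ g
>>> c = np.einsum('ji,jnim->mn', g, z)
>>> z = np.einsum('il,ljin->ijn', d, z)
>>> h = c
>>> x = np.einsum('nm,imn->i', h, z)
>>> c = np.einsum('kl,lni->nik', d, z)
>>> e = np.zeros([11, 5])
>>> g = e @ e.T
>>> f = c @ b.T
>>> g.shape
(11, 11)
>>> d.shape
(31, 31)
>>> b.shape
(11, 31)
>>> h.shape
(3, 3)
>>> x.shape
(31,)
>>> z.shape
(31, 3, 3)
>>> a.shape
(3, 31, 3, 31)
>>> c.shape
(3, 3, 31)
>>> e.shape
(11, 5)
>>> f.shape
(3, 3, 11)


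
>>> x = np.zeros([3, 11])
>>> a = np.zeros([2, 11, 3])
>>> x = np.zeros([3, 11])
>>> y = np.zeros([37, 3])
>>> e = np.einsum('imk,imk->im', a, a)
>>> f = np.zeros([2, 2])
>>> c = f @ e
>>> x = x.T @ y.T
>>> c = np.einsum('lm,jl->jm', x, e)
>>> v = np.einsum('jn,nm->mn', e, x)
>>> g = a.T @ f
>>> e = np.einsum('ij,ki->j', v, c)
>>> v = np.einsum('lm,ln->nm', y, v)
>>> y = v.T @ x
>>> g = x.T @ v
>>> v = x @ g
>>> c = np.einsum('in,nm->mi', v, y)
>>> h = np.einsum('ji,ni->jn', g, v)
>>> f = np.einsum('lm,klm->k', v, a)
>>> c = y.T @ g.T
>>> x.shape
(11, 37)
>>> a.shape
(2, 11, 3)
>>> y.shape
(3, 37)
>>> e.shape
(11,)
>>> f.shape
(2,)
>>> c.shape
(37, 37)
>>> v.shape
(11, 3)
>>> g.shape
(37, 3)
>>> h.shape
(37, 11)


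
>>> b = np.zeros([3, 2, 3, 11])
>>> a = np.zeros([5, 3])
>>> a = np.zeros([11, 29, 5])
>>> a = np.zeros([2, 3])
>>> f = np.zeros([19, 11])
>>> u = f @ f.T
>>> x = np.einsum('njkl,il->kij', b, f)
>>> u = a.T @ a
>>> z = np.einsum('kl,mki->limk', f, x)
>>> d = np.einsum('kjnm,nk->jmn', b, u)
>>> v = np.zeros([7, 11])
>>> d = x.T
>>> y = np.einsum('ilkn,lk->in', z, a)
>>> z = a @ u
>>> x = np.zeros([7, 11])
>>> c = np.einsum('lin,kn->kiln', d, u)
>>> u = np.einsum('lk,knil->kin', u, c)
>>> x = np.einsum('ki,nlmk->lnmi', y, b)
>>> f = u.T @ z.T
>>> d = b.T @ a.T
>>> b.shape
(3, 2, 3, 11)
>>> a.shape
(2, 3)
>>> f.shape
(19, 2, 2)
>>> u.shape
(3, 2, 19)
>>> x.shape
(2, 3, 3, 19)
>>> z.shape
(2, 3)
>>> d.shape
(11, 3, 2, 2)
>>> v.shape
(7, 11)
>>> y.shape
(11, 19)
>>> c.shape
(3, 19, 2, 3)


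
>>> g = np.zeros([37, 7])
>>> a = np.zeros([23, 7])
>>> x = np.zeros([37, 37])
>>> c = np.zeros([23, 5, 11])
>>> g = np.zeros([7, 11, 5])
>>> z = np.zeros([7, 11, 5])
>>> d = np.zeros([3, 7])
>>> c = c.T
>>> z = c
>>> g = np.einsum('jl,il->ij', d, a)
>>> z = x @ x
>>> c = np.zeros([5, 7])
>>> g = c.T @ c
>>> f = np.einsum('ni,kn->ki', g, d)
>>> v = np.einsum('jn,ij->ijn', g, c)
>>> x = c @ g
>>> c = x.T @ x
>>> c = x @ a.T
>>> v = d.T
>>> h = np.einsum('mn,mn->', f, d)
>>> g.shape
(7, 7)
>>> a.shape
(23, 7)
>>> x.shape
(5, 7)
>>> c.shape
(5, 23)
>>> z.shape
(37, 37)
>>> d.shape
(3, 7)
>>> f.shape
(3, 7)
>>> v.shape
(7, 3)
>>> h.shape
()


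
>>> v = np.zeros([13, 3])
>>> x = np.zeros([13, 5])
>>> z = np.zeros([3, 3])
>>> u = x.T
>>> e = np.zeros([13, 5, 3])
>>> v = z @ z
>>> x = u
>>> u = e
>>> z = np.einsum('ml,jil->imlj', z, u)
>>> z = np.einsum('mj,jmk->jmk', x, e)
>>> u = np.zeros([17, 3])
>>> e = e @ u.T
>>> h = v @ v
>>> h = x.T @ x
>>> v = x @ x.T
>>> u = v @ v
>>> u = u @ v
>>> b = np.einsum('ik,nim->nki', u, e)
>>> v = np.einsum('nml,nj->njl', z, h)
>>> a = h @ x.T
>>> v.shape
(13, 13, 3)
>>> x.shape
(5, 13)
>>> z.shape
(13, 5, 3)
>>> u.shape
(5, 5)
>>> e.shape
(13, 5, 17)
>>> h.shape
(13, 13)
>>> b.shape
(13, 5, 5)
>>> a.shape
(13, 5)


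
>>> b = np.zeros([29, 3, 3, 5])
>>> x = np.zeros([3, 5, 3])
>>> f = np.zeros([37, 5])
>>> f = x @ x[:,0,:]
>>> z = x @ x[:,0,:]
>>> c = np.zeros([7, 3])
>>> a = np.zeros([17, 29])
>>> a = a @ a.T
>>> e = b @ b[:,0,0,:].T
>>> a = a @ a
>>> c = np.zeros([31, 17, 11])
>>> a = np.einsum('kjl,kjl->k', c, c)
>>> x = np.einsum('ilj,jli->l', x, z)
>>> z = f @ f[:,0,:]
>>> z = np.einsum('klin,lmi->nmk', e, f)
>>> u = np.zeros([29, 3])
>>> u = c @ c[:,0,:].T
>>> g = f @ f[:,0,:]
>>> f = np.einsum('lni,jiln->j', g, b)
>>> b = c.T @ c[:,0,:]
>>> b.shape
(11, 17, 11)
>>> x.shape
(5,)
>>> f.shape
(29,)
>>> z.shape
(29, 5, 29)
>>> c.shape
(31, 17, 11)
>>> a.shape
(31,)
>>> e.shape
(29, 3, 3, 29)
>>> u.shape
(31, 17, 31)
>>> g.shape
(3, 5, 3)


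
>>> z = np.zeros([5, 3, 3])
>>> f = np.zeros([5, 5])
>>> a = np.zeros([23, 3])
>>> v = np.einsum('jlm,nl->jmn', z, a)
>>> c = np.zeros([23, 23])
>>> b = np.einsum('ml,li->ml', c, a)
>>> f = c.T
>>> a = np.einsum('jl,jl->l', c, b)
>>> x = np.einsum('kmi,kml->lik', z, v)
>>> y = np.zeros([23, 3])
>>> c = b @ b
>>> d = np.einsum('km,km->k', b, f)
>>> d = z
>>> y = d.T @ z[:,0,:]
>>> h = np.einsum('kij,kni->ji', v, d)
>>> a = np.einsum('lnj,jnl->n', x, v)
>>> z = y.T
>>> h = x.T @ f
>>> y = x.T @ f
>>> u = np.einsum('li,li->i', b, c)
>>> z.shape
(3, 3, 3)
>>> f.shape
(23, 23)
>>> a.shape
(3,)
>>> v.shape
(5, 3, 23)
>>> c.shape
(23, 23)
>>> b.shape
(23, 23)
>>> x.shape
(23, 3, 5)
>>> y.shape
(5, 3, 23)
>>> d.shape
(5, 3, 3)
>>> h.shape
(5, 3, 23)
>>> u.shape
(23,)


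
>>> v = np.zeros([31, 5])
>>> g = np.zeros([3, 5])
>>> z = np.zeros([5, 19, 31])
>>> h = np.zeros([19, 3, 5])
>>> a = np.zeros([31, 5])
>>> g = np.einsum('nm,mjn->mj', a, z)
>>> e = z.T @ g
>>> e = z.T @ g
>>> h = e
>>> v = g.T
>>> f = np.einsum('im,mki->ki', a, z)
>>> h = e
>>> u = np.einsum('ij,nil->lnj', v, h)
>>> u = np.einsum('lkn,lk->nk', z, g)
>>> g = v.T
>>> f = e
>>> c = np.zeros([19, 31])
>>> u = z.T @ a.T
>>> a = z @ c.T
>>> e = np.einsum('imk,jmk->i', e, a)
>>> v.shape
(19, 5)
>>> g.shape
(5, 19)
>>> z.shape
(5, 19, 31)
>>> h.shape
(31, 19, 19)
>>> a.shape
(5, 19, 19)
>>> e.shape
(31,)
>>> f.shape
(31, 19, 19)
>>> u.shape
(31, 19, 31)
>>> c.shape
(19, 31)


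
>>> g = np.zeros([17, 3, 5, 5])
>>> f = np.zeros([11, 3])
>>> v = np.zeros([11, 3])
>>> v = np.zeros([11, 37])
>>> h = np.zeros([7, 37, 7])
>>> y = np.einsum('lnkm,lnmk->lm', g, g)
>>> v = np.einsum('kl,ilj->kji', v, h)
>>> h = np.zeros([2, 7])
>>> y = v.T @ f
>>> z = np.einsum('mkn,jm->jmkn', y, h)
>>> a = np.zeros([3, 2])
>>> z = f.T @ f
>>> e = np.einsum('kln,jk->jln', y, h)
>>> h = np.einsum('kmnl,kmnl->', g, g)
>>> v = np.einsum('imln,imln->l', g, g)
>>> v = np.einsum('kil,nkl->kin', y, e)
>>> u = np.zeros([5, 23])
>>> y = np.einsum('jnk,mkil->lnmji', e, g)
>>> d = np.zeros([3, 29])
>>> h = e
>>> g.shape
(17, 3, 5, 5)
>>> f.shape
(11, 3)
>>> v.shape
(7, 7, 2)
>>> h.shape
(2, 7, 3)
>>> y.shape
(5, 7, 17, 2, 5)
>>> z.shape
(3, 3)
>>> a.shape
(3, 2)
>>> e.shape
(2, 7, 3)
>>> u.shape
(5, 23)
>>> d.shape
(3, 29)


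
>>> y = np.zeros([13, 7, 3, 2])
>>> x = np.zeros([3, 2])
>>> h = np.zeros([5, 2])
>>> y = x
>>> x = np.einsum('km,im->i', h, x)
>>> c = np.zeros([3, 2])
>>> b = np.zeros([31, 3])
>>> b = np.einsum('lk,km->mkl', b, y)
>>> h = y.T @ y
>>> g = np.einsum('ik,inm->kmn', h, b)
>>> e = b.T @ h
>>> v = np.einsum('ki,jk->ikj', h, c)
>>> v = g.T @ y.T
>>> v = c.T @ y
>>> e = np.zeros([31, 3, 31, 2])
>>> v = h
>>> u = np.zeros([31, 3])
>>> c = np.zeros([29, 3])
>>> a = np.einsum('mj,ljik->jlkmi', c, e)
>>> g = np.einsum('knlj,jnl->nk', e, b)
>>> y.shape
(3, 2)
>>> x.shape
(3,)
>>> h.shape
(2, 2)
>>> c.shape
(29, 3)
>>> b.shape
(2, 3, 31)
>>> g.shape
(3, 31)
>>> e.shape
(31, 3, 31, 2)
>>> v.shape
(2, 2)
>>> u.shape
(31, 3)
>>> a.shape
(3, 31, 2, 29, 31)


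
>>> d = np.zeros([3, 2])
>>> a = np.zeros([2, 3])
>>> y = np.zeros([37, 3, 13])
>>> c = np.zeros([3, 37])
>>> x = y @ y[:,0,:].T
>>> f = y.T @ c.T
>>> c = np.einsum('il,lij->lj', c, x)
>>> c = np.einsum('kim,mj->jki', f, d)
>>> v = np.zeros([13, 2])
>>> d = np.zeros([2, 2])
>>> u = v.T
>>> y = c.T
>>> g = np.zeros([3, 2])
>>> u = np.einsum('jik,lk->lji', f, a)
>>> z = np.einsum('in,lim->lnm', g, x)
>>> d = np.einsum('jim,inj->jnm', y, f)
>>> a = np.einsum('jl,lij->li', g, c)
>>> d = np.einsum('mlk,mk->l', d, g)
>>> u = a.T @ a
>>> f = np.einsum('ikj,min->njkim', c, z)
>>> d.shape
(3,)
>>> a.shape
(2, 13)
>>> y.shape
(3, 13, 2)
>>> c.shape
(2, 13, 3)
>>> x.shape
(37, 3, 37)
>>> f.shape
(37, 3, 13, 2, 37)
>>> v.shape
(13, 2)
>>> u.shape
(13, 13)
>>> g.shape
(3, 2)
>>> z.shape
(37, 2, 37)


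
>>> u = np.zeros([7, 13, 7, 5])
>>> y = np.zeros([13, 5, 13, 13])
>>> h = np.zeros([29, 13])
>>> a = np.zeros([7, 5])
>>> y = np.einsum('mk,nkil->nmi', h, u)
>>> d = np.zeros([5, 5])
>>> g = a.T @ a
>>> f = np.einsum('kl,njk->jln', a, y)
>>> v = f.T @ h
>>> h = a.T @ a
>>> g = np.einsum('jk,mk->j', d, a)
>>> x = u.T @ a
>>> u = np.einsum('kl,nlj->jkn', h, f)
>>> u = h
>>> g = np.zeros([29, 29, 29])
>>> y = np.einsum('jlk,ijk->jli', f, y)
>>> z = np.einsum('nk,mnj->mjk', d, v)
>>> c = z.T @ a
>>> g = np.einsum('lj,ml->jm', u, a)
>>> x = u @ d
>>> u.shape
(5, 5)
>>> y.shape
(29, 5, 7)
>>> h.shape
(5, 5)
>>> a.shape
(7, 5)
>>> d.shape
(5, 5)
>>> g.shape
(5, 7)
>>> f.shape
(29, 5, 7)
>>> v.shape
(7, 5, 13)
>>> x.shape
(5, 5)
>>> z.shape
(7, 13, 5)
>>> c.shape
(5, 13, 5)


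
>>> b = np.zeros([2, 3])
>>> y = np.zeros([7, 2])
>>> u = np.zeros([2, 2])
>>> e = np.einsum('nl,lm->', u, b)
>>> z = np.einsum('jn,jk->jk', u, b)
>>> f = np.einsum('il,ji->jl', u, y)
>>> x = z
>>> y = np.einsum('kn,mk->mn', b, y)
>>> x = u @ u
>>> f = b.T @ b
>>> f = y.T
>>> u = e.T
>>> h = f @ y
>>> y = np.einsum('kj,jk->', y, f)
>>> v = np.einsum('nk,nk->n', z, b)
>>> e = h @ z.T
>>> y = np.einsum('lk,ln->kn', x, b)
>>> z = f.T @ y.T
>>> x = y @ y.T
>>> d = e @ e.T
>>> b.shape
(2, 3)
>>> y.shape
(2, 3)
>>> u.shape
()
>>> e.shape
(3, 2)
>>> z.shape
(7, 2)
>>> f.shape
(3, 7)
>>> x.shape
(2, 2)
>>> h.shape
(3, 3)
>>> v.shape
(2,)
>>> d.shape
(3, 3)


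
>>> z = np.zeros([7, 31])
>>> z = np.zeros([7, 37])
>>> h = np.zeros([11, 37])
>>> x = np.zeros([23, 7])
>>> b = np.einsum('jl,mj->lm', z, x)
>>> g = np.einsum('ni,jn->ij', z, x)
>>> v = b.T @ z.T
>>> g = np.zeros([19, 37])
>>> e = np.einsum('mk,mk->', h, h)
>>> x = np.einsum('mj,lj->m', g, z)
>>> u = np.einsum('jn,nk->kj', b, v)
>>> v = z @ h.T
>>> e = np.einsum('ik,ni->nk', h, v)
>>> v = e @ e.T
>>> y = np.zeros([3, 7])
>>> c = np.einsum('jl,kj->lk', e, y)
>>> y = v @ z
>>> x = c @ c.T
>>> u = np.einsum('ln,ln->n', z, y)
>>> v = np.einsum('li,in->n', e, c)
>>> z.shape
(7, 37)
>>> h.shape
(11, 37)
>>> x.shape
(37, 37)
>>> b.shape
(37, 23)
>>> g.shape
(19, 37)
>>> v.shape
(3,)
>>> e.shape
(7, 37)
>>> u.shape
(37,)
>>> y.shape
(7, 37)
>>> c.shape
(37, 3)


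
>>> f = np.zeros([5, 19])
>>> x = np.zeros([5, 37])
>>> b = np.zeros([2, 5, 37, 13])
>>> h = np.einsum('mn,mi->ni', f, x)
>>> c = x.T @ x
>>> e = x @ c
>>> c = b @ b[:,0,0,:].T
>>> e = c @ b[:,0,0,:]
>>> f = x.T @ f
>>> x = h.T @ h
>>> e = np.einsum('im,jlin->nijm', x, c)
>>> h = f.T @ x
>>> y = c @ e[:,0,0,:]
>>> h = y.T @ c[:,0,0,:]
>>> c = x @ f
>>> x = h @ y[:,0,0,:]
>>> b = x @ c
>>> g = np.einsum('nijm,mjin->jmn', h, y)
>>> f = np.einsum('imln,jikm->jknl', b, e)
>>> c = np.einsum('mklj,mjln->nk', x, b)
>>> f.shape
(2, 2, 19, 5)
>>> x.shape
(37, 37, 5, 37)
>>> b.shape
(37, 37, 5, 19)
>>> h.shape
(37, 37, 5, 2)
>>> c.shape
(19, 37)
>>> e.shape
(2, 37, 2, 37)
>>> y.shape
(2, 5, 37, 37)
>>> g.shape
(5, 2, 37)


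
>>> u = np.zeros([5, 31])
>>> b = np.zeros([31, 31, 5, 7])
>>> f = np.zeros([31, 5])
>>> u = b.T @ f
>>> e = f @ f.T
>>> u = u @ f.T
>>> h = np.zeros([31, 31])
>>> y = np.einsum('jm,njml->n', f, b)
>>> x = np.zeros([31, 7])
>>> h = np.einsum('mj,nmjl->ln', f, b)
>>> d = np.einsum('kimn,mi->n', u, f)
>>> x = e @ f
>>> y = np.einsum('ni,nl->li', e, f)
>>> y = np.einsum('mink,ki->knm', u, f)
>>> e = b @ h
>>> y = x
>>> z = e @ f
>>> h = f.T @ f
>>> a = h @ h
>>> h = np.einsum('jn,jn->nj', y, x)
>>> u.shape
(7, 5, 31, 31)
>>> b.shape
(31, 31, 5, 7)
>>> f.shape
(31, 5)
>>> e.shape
(31, 31, 5, 31)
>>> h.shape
(5, 31)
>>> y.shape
(31, 5)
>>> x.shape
(31, 5)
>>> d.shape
(31,)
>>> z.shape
(31, 31, 5, 5)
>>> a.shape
(5, 5)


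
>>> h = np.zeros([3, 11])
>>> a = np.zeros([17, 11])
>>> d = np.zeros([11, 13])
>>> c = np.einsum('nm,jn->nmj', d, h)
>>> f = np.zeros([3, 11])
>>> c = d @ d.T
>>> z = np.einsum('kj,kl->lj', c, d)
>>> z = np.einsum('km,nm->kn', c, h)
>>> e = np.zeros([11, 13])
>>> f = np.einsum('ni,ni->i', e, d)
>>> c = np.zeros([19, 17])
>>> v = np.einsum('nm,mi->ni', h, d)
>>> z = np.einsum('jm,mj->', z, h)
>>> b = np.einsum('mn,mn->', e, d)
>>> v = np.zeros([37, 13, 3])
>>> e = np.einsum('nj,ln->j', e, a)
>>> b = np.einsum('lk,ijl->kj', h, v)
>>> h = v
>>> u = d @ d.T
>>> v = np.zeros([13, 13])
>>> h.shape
(37, 13, 3)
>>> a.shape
(17, 11)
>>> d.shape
(11, 13)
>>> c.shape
(19, 17)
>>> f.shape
(13,)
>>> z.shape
()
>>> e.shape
(13,)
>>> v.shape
(13, 13)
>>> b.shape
(11, 13)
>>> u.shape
(11, 11)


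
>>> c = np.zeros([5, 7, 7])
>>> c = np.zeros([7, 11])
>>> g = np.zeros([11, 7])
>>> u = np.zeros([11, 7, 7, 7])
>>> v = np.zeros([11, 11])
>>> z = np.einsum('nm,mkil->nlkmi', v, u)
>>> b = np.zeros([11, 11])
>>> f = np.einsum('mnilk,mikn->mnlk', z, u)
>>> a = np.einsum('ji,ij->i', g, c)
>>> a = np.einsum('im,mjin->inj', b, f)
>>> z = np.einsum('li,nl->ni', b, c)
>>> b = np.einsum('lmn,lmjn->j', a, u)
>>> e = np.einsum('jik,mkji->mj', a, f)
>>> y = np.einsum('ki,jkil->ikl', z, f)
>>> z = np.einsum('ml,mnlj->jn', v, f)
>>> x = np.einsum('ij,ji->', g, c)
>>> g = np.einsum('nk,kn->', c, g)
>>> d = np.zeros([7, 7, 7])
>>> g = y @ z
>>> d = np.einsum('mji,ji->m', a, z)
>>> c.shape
(7, 11)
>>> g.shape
(11, 7, 7)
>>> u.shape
(11, 7, 7, 7)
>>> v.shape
(11, 11)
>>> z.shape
(7, 7)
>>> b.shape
(7,)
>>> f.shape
(11, 7, 11, 7)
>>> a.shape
(11, 7, 7)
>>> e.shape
(11, 11)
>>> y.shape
(11, 7, 7)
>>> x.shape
()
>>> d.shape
(11,)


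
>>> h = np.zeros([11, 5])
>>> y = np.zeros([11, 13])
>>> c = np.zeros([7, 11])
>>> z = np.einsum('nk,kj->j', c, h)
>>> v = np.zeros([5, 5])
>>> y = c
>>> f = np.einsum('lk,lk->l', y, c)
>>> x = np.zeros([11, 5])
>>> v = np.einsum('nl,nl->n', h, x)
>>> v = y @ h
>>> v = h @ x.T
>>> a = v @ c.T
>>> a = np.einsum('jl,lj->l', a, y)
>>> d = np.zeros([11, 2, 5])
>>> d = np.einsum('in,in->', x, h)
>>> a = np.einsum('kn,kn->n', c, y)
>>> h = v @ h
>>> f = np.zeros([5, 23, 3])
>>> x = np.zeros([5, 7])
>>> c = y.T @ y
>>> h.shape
(11, 5)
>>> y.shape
(7, 11)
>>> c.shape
(11, 11)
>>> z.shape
(5,)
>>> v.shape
(11, 11)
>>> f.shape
(5, 23, 3)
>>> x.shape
(5, 7)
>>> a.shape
(11,)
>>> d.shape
()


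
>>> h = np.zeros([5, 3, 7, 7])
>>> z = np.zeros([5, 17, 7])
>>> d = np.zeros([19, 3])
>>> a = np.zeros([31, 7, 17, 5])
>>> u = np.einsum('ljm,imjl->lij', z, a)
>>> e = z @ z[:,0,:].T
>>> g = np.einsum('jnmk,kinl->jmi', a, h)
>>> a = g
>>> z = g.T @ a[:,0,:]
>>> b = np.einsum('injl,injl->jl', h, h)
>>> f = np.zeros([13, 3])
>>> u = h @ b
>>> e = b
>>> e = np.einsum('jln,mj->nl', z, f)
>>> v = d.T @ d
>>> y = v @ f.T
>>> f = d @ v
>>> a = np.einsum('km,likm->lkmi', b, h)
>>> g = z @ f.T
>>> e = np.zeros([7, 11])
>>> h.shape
(5, 3, 7, 7)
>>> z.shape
(3, 17, 3)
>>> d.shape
(19, 3)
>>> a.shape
(5, 7, 7, 3)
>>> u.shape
(5, 3, 7, 7)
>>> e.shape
(7, 11)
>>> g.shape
(3, 17, 19)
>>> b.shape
(7, 7)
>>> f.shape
(19, 3)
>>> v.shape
(3, 3)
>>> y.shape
(3, 13)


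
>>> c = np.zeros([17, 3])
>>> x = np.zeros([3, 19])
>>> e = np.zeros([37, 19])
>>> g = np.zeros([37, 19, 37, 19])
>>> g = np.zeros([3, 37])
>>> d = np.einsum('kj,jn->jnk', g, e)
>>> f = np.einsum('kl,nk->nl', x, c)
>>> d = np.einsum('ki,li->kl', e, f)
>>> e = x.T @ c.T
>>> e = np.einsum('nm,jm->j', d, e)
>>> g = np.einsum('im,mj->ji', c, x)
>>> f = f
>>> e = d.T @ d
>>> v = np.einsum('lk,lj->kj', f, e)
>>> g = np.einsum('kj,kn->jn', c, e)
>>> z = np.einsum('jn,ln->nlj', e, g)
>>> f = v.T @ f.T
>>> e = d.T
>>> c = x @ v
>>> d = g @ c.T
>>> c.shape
(3, 17)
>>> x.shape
(3, 19)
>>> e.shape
(17, 37)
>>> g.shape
(3, 17)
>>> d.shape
(3, 3)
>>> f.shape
(17, 17)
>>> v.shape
(19, 17)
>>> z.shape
(17, 3, 17)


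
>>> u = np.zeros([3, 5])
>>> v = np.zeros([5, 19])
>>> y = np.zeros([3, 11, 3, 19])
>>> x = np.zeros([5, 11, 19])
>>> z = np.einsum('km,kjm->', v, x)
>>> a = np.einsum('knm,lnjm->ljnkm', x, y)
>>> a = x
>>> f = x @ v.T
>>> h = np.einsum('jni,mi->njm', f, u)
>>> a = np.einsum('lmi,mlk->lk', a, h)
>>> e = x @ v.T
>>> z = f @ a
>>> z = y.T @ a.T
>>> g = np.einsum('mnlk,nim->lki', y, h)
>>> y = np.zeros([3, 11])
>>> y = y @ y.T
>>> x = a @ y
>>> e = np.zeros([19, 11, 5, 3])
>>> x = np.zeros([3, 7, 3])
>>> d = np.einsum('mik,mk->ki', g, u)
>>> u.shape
(3, 5)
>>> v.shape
(5, 19)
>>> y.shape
(3, 3)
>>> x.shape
(3, 7, 3)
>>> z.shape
(19, 3, 11, 5)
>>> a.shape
(5, 3)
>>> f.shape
(5, 11, 5)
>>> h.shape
(11, 5, 3)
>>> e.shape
(19, 11, 5, 3)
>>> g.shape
(3, 19, 5)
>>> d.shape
(5, 19)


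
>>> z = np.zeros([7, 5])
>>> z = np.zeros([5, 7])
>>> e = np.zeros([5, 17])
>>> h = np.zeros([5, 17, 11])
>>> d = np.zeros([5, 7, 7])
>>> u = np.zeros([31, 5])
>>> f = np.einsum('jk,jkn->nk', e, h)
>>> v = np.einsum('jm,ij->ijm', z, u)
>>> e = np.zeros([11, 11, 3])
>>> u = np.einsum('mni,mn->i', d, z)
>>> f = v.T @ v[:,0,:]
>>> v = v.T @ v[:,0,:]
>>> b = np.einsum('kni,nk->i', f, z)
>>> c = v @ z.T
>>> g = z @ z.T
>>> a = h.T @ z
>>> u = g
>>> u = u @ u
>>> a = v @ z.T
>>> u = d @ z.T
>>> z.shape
(5, 7)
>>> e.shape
(11, 11, 3)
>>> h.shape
(5, 17, 11)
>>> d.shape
(5, 7, 7)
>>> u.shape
(5, 7, 5)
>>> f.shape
(7, 5, 7)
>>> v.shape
(7, 5, 7)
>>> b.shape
(7,)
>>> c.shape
(7, 5, 5)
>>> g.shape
(5, 5)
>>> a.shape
(7, 5, 5)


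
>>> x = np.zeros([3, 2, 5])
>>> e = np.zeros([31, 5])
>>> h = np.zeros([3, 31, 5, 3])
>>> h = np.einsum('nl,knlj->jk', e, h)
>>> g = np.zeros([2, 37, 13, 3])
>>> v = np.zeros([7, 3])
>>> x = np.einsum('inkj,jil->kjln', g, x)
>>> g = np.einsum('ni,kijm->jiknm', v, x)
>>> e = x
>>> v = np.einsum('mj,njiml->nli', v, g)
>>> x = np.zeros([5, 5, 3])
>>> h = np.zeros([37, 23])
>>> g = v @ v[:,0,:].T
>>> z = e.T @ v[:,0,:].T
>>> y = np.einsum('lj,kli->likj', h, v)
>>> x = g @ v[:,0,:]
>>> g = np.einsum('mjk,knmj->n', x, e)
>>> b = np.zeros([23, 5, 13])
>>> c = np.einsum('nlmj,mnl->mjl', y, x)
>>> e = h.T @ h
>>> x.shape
(5, 37, 13)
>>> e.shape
(23, 23)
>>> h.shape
(37, 23)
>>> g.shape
(3,)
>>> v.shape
(5, 37, 13)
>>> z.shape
(37, 5, 3, 5)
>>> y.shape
(37, 13, 5, 23)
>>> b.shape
(23, 5, 13)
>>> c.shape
(5, 23, 13)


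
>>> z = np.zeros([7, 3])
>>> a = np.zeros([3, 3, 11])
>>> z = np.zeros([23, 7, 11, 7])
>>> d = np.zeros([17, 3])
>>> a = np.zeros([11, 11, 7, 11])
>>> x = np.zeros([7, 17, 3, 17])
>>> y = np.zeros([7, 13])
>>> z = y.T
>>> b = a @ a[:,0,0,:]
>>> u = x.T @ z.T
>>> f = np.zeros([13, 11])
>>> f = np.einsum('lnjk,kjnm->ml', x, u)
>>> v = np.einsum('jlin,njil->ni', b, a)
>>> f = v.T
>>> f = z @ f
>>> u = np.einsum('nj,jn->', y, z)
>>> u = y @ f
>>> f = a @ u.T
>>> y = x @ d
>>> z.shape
(13, 7)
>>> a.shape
(11, 11, 7, 11)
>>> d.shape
(17, 3)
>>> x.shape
(7, 17, 3, 17)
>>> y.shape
(7, 17, 3, 3)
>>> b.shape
(11, 11, 7, 11)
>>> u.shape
(7, 11)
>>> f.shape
(11, 11, 7, 7)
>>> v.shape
(11, 7)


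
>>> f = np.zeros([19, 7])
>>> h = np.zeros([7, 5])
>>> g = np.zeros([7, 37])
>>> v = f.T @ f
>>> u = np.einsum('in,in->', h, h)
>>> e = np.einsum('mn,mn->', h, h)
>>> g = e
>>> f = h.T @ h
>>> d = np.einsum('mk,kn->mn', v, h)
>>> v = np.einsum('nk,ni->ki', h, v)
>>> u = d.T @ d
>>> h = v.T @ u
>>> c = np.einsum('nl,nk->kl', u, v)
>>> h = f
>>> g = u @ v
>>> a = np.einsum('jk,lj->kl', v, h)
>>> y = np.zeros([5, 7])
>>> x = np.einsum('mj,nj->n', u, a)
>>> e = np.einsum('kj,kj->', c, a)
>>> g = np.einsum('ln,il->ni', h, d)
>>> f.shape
(5, 5)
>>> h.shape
(5, 5)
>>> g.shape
(5, 7)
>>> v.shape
(5, 7)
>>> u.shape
(5, 5)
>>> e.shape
()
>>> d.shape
(7, 5)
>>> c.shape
(7, 5)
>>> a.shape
(7, 5)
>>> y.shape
(5, 7)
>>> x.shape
(7,)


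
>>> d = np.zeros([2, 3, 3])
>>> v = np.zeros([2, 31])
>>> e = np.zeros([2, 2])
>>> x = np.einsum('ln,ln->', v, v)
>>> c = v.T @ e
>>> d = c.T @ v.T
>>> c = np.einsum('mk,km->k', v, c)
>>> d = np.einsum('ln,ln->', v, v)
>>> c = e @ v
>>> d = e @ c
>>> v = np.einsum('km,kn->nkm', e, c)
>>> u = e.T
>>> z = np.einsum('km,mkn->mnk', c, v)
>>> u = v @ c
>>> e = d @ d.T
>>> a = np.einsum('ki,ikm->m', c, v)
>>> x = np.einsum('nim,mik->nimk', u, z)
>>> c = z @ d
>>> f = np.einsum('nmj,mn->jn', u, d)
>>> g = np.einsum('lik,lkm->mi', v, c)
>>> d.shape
(2, 31)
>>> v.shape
(31, 2, 2)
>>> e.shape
(2, 2)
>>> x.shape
(31, 2, 31, 2)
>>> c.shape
(31, 2, 31)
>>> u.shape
(31, 2, 31)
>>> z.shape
(31, 2, 2)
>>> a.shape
(2,)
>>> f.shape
(31, 31)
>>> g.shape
(31, 2)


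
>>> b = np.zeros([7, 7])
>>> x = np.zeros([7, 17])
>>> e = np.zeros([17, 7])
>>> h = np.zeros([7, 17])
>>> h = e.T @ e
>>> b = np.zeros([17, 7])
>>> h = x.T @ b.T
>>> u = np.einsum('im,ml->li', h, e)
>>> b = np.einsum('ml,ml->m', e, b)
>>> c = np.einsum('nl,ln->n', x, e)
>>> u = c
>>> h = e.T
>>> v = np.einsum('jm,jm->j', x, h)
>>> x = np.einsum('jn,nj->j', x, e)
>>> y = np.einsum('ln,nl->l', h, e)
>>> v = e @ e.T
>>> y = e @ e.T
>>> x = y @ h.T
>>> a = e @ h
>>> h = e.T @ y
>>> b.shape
(17,)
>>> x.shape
(17, 7)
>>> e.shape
(17, 7)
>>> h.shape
(7, 17)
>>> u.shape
(7,)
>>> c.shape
(7,)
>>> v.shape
(17, 17)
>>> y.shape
(17, 17)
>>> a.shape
(17, 17)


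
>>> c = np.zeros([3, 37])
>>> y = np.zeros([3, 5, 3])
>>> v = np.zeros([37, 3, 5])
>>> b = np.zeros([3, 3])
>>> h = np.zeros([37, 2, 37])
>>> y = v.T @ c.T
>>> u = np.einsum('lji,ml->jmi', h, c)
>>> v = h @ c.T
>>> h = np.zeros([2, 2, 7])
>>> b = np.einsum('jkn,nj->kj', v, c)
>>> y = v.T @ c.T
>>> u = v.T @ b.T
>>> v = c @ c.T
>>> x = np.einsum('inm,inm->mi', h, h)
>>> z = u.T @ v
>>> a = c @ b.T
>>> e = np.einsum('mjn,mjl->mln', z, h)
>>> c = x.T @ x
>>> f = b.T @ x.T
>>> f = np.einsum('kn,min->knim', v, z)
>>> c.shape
(2, 2)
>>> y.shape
(3, 2, 3)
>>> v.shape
(3, 3)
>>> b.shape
(2, 37)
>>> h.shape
(2, 2, 7)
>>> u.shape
(3, 2, 2)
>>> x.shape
(7, 2)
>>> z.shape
(2, 2, 3)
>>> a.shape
(3, 2)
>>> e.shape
(2, 7, 3)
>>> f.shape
(3, 3, 2, 2)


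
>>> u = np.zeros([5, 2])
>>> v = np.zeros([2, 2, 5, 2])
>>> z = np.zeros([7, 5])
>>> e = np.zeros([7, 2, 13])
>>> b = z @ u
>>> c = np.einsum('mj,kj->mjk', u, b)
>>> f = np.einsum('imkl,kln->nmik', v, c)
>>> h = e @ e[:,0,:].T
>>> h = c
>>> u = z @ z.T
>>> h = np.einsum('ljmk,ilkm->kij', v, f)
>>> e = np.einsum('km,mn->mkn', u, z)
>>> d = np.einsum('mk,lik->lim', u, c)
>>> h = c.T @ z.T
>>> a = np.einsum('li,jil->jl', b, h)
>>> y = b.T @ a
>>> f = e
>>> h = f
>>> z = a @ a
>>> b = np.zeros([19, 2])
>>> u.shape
(7, 7)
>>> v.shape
(2, 2, 5, 2)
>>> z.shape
(7, 7)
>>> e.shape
(7, 7, 5)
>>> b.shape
(19, 2)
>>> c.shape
(5, 2, 7)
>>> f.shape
(7, 7, 5)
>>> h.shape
(7, 7, 5)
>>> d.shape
(5, 2, 7)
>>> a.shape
(7, 7)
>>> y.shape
(2, 7)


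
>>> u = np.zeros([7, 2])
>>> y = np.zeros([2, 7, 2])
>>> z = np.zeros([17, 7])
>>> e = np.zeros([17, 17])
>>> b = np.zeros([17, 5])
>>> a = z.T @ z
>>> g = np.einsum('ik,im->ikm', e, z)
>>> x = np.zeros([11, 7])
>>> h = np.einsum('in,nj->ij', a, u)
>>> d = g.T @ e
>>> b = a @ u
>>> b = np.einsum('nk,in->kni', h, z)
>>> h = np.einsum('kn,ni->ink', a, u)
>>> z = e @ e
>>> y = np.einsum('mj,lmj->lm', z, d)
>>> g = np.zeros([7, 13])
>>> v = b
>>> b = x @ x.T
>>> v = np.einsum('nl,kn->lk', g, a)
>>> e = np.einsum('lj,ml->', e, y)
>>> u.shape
(7, 2)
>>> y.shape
(7, 17)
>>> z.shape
(17, 17)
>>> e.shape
()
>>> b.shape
(11, 11)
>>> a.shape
(7, 7)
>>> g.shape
(7, 13)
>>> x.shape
(11, 7)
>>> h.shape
(2, 7, 7)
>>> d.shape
(7, 17, 17)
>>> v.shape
(13, 7)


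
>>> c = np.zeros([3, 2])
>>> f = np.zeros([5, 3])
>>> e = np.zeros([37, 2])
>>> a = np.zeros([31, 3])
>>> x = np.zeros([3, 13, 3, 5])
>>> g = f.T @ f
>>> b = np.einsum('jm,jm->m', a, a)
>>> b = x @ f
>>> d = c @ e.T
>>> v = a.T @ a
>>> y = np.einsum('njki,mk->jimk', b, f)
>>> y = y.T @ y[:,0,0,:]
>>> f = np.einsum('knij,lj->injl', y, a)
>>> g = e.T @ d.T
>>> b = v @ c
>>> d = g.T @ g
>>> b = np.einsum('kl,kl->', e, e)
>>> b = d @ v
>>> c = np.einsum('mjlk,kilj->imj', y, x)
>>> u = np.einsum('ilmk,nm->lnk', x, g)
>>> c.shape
(13, 3, 5)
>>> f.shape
(3, 5, 3, 31)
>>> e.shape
(37, 2)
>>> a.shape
(31, 3)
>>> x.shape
(3, 13, 3, 5)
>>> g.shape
(2, 3)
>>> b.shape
(3, 3)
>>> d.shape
(3, 3)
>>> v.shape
(3, 3)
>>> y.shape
(3, 5, 3, 3)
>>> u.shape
(13, 2, 5)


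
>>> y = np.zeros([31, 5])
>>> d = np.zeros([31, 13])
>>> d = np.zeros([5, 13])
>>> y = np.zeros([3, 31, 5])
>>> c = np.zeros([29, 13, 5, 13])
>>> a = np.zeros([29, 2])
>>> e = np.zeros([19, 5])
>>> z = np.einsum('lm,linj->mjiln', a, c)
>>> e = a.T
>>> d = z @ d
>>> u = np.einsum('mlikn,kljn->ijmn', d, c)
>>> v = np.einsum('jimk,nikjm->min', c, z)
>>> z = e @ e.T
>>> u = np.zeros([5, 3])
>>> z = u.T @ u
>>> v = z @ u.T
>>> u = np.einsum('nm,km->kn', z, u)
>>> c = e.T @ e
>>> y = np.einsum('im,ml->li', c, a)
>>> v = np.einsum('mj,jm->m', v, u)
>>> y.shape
(2, 29)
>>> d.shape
(2, 13, 13, 29, 13)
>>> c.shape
(29, 29)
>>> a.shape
(29, 2)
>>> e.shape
(2, 29)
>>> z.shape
(3, 3)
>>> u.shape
(5, 3)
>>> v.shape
(3,)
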